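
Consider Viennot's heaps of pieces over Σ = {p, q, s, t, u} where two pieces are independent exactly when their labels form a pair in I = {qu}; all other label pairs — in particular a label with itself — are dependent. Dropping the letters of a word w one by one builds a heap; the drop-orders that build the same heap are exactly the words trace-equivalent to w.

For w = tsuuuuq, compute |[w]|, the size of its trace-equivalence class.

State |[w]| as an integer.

#0=t has no predecessor
#1=s depends on [0:t]
#2=u depends on [1:s]
#3=u depends on [2:u]
#4=u depends on [3:u]
#5=u depends on [4:u]
#6=q depends on [1:s]
sources: [0:t]
N(rest) = Σ N(rest − s) over sources s of rest; N(one piece) = 1:
  size 1 → [5]=1  [6]=1
  size 2 → [4,5]=1  [5,6]=2
  size 3 → [3,4,5]=1  [4,5,6]=3
  size 4 → [2,3,4,5]=1  [3,4,5,6]=4
  size 5 → [2,3,4,5,6]=5
  first=0(t) contributes 5

5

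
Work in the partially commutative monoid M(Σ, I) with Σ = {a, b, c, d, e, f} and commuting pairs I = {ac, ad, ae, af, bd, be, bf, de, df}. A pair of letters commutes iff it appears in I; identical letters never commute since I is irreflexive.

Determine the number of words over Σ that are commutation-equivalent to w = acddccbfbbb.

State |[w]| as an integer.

31

piece 0:a — minimal
piece 1:c — minimal
piece 2:d rests on {1:c}
piece 3:d rests on {2:d}
piece 4:c rests on {3:d}
piece 5:c rests on {4:c}
piece 6:b rests on {0:a, 5:c}
piece 7:f rests on {5:c}
piece 8:b rests on {6:b}
piece 9:b rests on {8:b}
piece 10:b rests on {9:b}
minimal pieces: {0:a, 1:c}
ways to finish when only these pieces remain (= sum over removing one remaining piece with nothing left below it):
  1 left: {7}→1  {10}→1
  2 left: {7,10}→2  {9,10}→1
  3 left: {7,9,10}→3  {8,9,10}→1
  4 left: {6,8,9,10}→1  {7,8,9,10}→4
  5 left: {0,6,8,9,10}→1  {6,7,8,9,10}→5
  6 left: {0,6,7,8,9,10}→6  {5,6,7,8,9,10}→5
  7 left: {0,5,6,7,8,9,10}→11  {4,5,6,7,8,9,10}→5
  8 left: {0,4,5,6,7,8,9,10}→16  {3,4,5,6,7,8,9,10}→5
  9 left: {0,3,4,5,6,7,8,9,10}→21  {2,3,4,5,6,7,8,9,10}→5
  placing 0:a first → 5 extensions
  placing 1:c first → 26 extensions
total linear extensions = 31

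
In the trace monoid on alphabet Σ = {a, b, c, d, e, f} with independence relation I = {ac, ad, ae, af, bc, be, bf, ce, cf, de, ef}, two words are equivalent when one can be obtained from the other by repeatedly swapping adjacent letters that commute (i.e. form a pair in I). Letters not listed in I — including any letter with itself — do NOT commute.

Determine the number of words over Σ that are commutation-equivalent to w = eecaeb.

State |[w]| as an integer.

60

piece 0:e — minimal
piece 1:e rests on {0:e}
piece 2:c — minimal
piece 3:a — minimal
piece 4:e rests on {1:e}
piece 5:b rests on {3:a}
minimal pieces: {0:e, 2:c, 3:a}
ways to finish when only these pieces remain (= sum over removing one remaining piece with nothing left below it):
  1 left: {2}→1  {4}→1  {5}→1
  2 left: {1,4}→1  {2,4}→2  {2,5}→2  {3,5}→1  {4,5}→2
  3 left: {0,1,4}→1  {1,2,4}→3  {1,4,5}→3  {2,3,5}→3  {2,4,5}→6  {3,4,5}→3
  4 left: {0,1,2,4}→4  {0,1,4,5}→4  {1,2,4,5}→12  {1,3,4,5}→6  {2,3,4,5}→12
  placing 0:e first → 30 extensions
  placing 2:c first → 10 extensions
  placing 3:a first → 20 extensions
total linear extensions = 60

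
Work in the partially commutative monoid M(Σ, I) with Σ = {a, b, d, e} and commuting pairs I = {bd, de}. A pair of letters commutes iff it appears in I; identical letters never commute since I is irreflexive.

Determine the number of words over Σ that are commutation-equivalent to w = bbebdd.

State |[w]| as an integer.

15

0(b) covers ∅
1(b) covers 0:b
2(e) covers 1:b
3(b) covers 2:e
4(d) covers ∅
5(d) covers 4:d
floor of heap: 0:b, 4:d
completions by unplaced set U, small U first (add the entries for U minus each lowest piece of U):
  |U|=1: {3}:1  {5}:1
  |U|=2: {2,3}:1  {3,5}:2  {4,5}:1
  |U|=3: {1,2,3}:1  {2,3,5}:3  {3,4,5}:3
  |U|=4: {0,1,2,3}:1  {1,2,3,5}:4  {2,3,4,5}:6
  start at 0(b): 10
  start at 4(d): 5
sum over floor = 15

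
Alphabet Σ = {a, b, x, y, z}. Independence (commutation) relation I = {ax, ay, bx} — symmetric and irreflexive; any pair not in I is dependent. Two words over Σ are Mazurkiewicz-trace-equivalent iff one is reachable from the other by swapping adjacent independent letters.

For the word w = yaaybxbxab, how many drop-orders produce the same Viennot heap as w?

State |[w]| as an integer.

115

#0=y has no predecessor
#1=a has no predecessor
#2=a depends on [1:a]
#3=y depends on [0:y]
#4=b depends on [2:a, 3:y]
#5=x depends on [3:y]
#6=b depends on [4:b]
#7=x depends on [5:x]
#8=a depends on [6:b]
#9=b depends on [8:a]
sources: [0:y, 1:a]
N(rest) = Σ N(rest − s) over sources s of rest; N(one piece) = 1:
  size 1 → [7]=1  [9]=1
  size 2 → [5,7]=1  [7,9]=2  [8,9]=1
  size 3 → [5,7,9]=3  [6,8,9]=1  [7,8,9]=3
  size 4 → [4,6,8,9]=1  [5,7,8,9]=6  [6,7,8,9]=4
  size 5 → [2,4,6,8,9]=1  [4,6,7,8,9]=5  [5,6,7,8,9]=10
  size 6 → [1,2,4,6,8,9]=1  [2,4,6,7,8,9]=6  [4,5,6,7,8,9]=15
  size 7 → [1,2,4,6,7,8,9]=7  [2,4,5,6,7,8,9]=21  [3,4,5,6,7,8,9]=15
  size 8 → [0,3,4,5,6,7,8,9]=15  [1,2,4,5,6,7,8,9]=28  [2,3,4,5,6,7,8,9]=36
  first=0(y) contributes 64
  first=1(a) contributes 51
|[w]| = 115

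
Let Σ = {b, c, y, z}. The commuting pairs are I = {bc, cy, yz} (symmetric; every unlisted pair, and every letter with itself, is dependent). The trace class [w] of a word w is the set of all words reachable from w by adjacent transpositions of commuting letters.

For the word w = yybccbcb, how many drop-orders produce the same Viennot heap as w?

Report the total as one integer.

drop 0:y onto floor
drop 1:y onto {0:y}
drop 2:b onto {1:y}
drop 3:c onto floor
drop 4:c onto {3:c}
drop 5:b onto {2:b}
drop 6:c onto {4:c}
drop 7:b onto {5:b}
ground layer = {0:y, 3:c}
drop-orders for the pieces not yet dropped (sum over which currently-grounded one goes next):
  1 to go: {6} 1  {7} 1
  2 to go: {4,6} 1  {5,7} 1  {6,7} 2
  3 to go: {2,5,7} 1  {3,4,6} 1  {4,6,7} 3  {5,6,7} 3
  4 to go: {1,2,5,7} 1  {2,5,6,7} 4  {3,4,6,7} 4  {4,5,6,7} 6
  5 to go: {0,1,2,5,7} 1  {1,2,5,6,7} 5  {2,4,5,6,7} 10  {3,4,5,6,7} 10
  6 to go: {0,1,2,5,6,7} 6  {1,2,4,5,6,7} 15  {2,3,4,5,6,7} 20
  if 0:y drops first: 35 orders
  if 3:c drops first: 21 orders
heap linearizations: 56

56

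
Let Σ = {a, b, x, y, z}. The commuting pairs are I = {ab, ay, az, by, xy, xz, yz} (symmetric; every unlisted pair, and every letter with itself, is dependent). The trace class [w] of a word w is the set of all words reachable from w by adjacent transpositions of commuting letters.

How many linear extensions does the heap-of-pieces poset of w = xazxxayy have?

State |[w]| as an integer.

#0=x has no predecessor
#1=a depends on [0:x]
#2=z has no predecessor
#3=x depends on [1:a]
#4=x depends on [3:x]
#5=a depends on [4:x]
#6=y has no predecessor
#7=y depends on [6:y]
sources: [0:x, 2:z, 6:y]
N(rest) = Σ N(rest − s) over sources s of rest; N(one piece) = 1:
  size 1 → [2]=1  [5]=1  [7]=1
  size 2 → [2,5]=2  [2,7]=2  [4,5]=1  [5,7]=2  [6,7]=1
  size 3 → [2,4,5]=3  [2,5,7]=6  [2,6,7]=3  [3,4,5]=1  [4,5,7]=3  [5,6,7]=3
  size 4 → [1,3,4,5]=1  [2,3,4,5]=4  [2,4,5,7]=12  [2,5,6,7]=12  [3,4,5,7]=4  [4,5,6,7]=6
  size 5 → [0,1,3,4,5]=1  [1,2,3,4,5]=5  [1,3,4,5,7]=5  [2,3,4,5,7]=20  [2,4,5,6,7]=30  [3,4,5,6,7]=10
  size 6 → [0,1,2,3,4,5]=6  [0,1,3,4,5,7]=6  [1,2,3,4,5,7]=30  [1,3,4,5,6,7]=15  [2,3,4,5,6,7]=60
  first=0(x) contributes 105
  first=2(z) contributes 21
  first=6(y) contributes 42
|[w]| = 168

168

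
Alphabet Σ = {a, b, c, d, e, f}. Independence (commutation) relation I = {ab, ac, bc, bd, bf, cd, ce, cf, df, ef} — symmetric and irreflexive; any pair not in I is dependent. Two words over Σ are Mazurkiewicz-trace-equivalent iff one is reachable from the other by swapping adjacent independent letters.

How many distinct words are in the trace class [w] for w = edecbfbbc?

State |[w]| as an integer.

0(e) covers ∅
1(d) covers 0:e
2(e) covers 1:d
3(c) covers ∅
4(b) covers 2:e
5(f) covers ∅
6(b) covers 4:b
7(b) covers 6:b
8(c) covers 3:c
floor of heap: 0:e, 3:c, 5:f
completions by unplaced set U, small U first (add the entries for U minus each lowest piece of U):
  |U|=1: {5}:1  {7}:1  {8}:1
  |U|=2: {3,8}:1  {5,7}:2  {5,8}:2  {6,7}:1  {7,8}:2
  |U|=3: {3,5,8}:3  {3,7,8}:3  {4,6,7}:1  {5,6,7}:3  {5,7,8}:6  {6,7,8}:3
  |U|=4: {2,4,6,7}:1  {3,5,7,8}:12  {3,6,7,8}:6  {4,5,6,7}:4  {4,6,7,8}:4  {5,6,7,8}:12
  |U|=5: {1,2,4,6,7}:1  {2,4,5,6,7}:5  {2,4,6,7,8}:5  {3,4,6,7,8}:10  {3,5,6,7,8}:30  {4,5,6,7,8}:20
  |U|=6: {0,1,2,4,6,7}:1  {1,2,4,5,6,7}:6  {1,2,4,6,7,8}:6  {2,3,4,6,7,8}:15  {2,4,5,6,7,8}:30  {3,4,5,6,7,8}:60
  |U|=7: {0,1,2,4,5,6,7}:7  {0,1,2,4,6,7,8}:7  {1,2,3,4,6,7,8}:21  {1,2,4,5,6,7,8}:42  {2,3,4,5,6,7,8}:105
  start at 0(e): 168
  start at 3(c): 56
  start at 5(f): 28
sum over floor = 252

252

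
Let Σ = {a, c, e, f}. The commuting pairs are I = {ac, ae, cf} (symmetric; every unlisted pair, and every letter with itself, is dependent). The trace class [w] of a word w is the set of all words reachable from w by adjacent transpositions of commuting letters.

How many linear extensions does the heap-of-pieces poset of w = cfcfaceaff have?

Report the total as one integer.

65

piece 0:c — minimal
piece 1:f — minimal
piece 2:c rests on {0:c}
piece 3:f rests on {1:f}
piece 4:a rests on {3:f}
piece 5:c rests on {2:c}
piece 6:e rests on {3:f, 5:c}
piece 7:a rests on {4:a}
piece 8:f rests on {6:e, 7:a}
piece 9:f rests on {8:f}
minimal pieces: {0:c, 1:f}
ways to finish when only these pieces remain (= sum over removing one remaining piece with nothing left below it):
  1 left: {9}→1
  2 left: {8,9}→1
  3 left: {6,8,9}→1  {7,8,9}→1
  4 left: {4,7,8,9}→1  {5,6,8,9}→1  {6,7,8,9}→2
  5 left: {2,5,6,8,9}→1  {4,6,7,8,9}→3  {5,6,7,8,9}→3
  6 left: {0,2,5,6,8,9}→1  {2,5,6,7,8,9}→4  {3,4,6,7,8,9}→3  {4,5,6,7,8,9}→6
  7 left: {0,2,5,6,7,8,9}→5  {1,3,4,6,7,8,9}→3  {2,4,5,6,7,8,9}→10  {3,4,5,6,7,8,9}→9
  8 left: {0,2,4,5,6,7,8,9}→15  {1,3,4,5,6,7,8,9}→12  {2,3,4,5,6,7,8,9}→19
  placing 0:c first → 31 extensions
  placing 1:f first → 34 extensions
total linear extensions = 65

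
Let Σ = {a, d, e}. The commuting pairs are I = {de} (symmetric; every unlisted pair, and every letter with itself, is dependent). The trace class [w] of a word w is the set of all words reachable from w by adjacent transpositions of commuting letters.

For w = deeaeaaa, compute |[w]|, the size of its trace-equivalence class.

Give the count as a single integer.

3

piece 0:d — minimal
piece 1:e — minimal
piece 2:e rests on {1:e}
piece 3:a rests on {0:d, 2:e}
piece 4:e rests on {3:a}
piece 5:a rests on {4:e}
piece 6:a rests on {5:a}
piece 7:a rests on {6:a}
minimal pieces: {0:d, 1:e}
ways to finish when only these pieces remain (= sum over removing one remaining piece with nothing left below it):
  1 left: {7}→1
  2 left: {6,7}→1
  3 left: {5,6,7}→1
  4 left: {4,5,6,7}→1
  5 left: {3,4,5,6,7}→1
  6 left: {0,3,4,5,6,7}→1  {2,3,4,5,6,7}→1
  placing 0:d first → 1 extensions
  placing 1:e first → 2 extensions
total linear extensions = 3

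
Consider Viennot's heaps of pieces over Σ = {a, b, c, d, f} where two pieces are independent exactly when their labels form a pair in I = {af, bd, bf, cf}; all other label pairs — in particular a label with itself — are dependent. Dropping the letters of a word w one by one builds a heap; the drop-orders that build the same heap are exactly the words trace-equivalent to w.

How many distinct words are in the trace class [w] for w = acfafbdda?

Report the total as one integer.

0(a) covers ∅
1(c) covers 0:a
2(f) covers ∅
3(a) covers 1:c
4(f) covers 2:f
5(b) covers 3:a
6(d) covers 3:a, 4:f
7(d) covers 6:d
8(a) covers 5:b, 7:d
floor of heap: 0:a, 2:f
completions by unplaced set U, small U first (add the entries for U minus each lowest piece of U):
  |U|=1: {8}:1
  |U|=2: {5,8}:1  {7,8}:1
  |U|=3: {5,7,8}:2  {6,7,8}:1
  |U|=4: {4,6,7,8}:1  {5,6,7,8}:3
  |U|=5: {2,4,6,7,8}:1  {3,5,6,7,8}:3  {4,5,6,7,8}:4
  |U|=6: {1,3,5,6,7,8}:3  {2,4,5,6,7,8}:5  {3,4,5,6,7,8}:7
  |U|=7: {0,1,3,5,6,7,8}:3  {1,3,4,5,6,7,8}:10  {2,3,4,5,6,7,8}:12
  start at 0(a): 22
  start at 2(f): 13
sum over floor = 35

35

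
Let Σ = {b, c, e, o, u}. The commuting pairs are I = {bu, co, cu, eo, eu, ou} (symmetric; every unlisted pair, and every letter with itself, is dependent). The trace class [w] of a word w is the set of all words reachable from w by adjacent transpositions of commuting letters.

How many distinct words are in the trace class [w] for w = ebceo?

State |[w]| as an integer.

drop 0:e onto floor
drop 1:b onto {0:e}
drop 2:c onto {1:b}
drop 3:e onto {2:c}
drop 4:o onto {1:b}
ground layer = {0:e}
drop-orders for the pieces not yet dropped (sum over which currently-grounded one goes next):
  1 to go: {3} 1  {4} 1
  2 to go: {2,3} 1  {3,4} 2
  3 to go: {2,3,4} 3
  if 0:e drops first: 3 orders

3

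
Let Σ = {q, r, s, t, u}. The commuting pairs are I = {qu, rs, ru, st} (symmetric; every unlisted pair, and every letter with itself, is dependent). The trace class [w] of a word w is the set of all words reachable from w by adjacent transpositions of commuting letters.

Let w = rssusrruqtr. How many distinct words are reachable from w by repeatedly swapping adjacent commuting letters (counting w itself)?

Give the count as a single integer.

91

piece 0:r — minimal
piece 1:s — minimal
piece 2:s rests on {1:s}
piece 3:u rests on {2:s}
piece 4:s rests on {3:u}
piece 5:r rests on {0:r}
piece 6:r rests on {5:r}
piece 7:u rests on {4:s}
piece 8:q rests on {4:s, 6:r}
piece 9:t rests on {7:u, 8:q}
piece 10:r rests on {9:t}
minimal pieces: {0:r, 1:s}
ways to finish when only these pieces remain (= sum over removing one remaining piece with nothing left below it):
  1 left: {10}→1
  2 left: {9,10}→1
  3 left: {7,9,10}→1  {8,9,10}→1
  4 left: {6,8,9,10}→1  {7,8,9,10}→2
  5 left: {4,7,8,9,10}→2  {5,6,8,9,10}→1  {6,7,8,9,10}→3
  6 left: {0,5,6,8,9,10}→1  {3,4,7,8,9,10}→2  {4,6,7,8,9,10}→5  {5,6,7,8,9,10}→4
  7 left: {0,5,6,7,8,9,10}→5  {2,3,4,7,8,9,10}→2  {3,4,6,7,8,9,10}→7  {4,5,6,7,8,9,10}→9
  8 left: {0,4,5,6,7,8,9,10}→14  {1,2,3,4,7,8,9,10}→2  {2,3,4,6,7,8,9,10}→9  {3,4,5,6,7,8,9,10}→16
  9 left: {0,3,4,5,6,7,8,9,10}→30  {1,2,3,4,6,7,8,9,10}→11  {2,3,4,5,6,7,8,9,10}→25
  placing 0:r first → 36 extensions
  placing 1:s first → 55 extensions
total linear extensions = 91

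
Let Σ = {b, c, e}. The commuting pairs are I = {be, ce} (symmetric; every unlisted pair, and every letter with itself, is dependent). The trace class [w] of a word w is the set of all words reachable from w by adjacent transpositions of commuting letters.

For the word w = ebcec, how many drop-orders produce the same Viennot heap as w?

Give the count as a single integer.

10

piece 0:e — minimal
piece 1:b — minimal
piece 2:c rests on {1:b}
piece 3:e rests on {0:e}
piece 4:c rests on {2:c}
minimal pieces: {0:e, 1:b}
ways to finish when only these pieces remain (= sum over removing one remaining piece with nothing left below it):
  1 left: {3}→1  {4}→1
  2 left: {0,3}→1  {2,4}→1  {3,4}→2
  3 left: {0,3,4}→3  {1,2,4}→1  {2,3,4}→3
  placing 0:e first → 4 extensions
  placing 1:b first → 6 extensions
total linear extensions = 10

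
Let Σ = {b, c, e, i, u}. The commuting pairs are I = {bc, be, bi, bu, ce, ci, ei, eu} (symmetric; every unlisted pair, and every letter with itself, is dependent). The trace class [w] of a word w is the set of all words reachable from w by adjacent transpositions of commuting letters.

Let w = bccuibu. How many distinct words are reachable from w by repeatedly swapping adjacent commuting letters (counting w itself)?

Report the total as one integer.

21

#0=b has no predecessor
#1=c has no predecessor
#2=c depends on [1:c]
#3=u depends on [2:c]
#4=i depends on [3:u]
#5=b depends on [0:b]
#6=u depends on [4:i]
sources: [0:b, 1:c]
N(rest) = Σ N(rest − s) over sources s of rest; N(one piece) = 1:
  size 1 → [5]=1  [6]=1
  size 2 → [0,5]=1  [4,6]=1  [5,6]=2
  size 3 → [0,5,6]=3  [3,4,6]=1  [4,5,6]=3
  size 4 → [0,4,5,6]=6  [2,3,4,6]=1  [3,4,5,6]=4
  size 5 → [0,3,4,5,6]=10  [1,2,3,4,6]=1  [2,3,4,5,6]=5
  first=0(b) contributes 6
  first=1(c) contributes 15
|[w]| = 21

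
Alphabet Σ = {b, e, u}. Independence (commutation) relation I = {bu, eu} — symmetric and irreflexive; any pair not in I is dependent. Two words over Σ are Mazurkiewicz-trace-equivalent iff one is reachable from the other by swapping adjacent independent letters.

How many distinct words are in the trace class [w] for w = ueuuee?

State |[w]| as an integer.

piece 0:u — minimal
piece 1:e — minimal
piece 2:u rests on {0:u}
piece 3:u rests on {2:u}
piece 4:e rests on {1:e}
piece 5:e rests on {4:e}
minimal pieces: {0:u, 1:e}
ways to finish when only these pieces remain (= sum over removing one remaining piece with nothing left below it):
  1 left: {3}→1  {5}→1
  2 left: {2,3}→1  {3,5}→2  {4,5}→1
  3 left: {0,2,3}→1  {1,4,5}→1  {2,3,5}→3  {3,4,5}→3
  4 left: {0,2,3,5}→4  {1,3,4,5}→4  {2,3,4,5}→6
  placing 0:u first → 10 extensions
  placing 1:e first → 10 extensions
total linear extensions = 20

20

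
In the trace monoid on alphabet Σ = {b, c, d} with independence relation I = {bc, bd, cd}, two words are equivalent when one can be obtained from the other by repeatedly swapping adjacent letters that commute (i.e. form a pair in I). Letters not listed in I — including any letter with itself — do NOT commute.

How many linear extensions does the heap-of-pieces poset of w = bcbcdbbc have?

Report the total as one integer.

280

drop 0:b onto floor
drop 1:c onto floor
drop 2:b onto {0:b}
drop 3:c onto {1:c}
drop 4:d onto floor
drop 5:b onto {2:b}
drop 6:b onto {5:b}
drop 7:c onto {3:c}
ground layer = {0:b, 1:c, 4:d}
drop-orders for the pieces not yet dropped (sum over which currently-grounded one goes next):
  1 to go: {4} 1  {6} 1  {7} 1
  2 to go: {3,7} 1  {4,6} 2  {4,7} 2  {5,6} 1  {6,7} 2
  3 to go: {1,3,7} 1  {2,5,6} 1  {3,4,7} 3  {3,6,7} 3  {4,5,6} 3  {4,6,7} 6  {5,6,7} 3
  4 to go: {0,2,5,6} 1  {1,3,4,7} 4  {1,3,6,7} 4  {2,4,5,6} 4  {2,5,6,7} 4  {3,4,6,7} 12  {3,5,6,7} 6  {4,5,6,7} 12
  5 to go: {0,2,4,5,6} 5  {0,2,5,6,7} 5  {1,3,4,6,7} 20  {1,3,5,6,7} 10  {2,3,5,6,7} 10  {2,4,5,6,7} 20  {3,4,5,6,7} 30
  6 to go: {0,2,3,5,6,7} 15  {0,2,4,5,6,7} 30  {1,2,3,5,6,7} 20  {1,3,4,5,6,7} 60  {2,3,4,5,6,7} 60
  if 0:b drops first: 140 orders
  if 1:c drops first: 105 orders
  if 4:d drops first: 35 orders
heap linearizations: 280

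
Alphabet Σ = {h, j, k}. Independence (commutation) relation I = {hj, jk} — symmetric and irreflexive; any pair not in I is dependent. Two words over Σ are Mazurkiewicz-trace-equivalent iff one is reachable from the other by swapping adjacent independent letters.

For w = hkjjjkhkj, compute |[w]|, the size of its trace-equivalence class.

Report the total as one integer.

#0=h has no predecessor
#1=k depends on [0:h]
#2=j has no predecessor
#3=j depends on [2:j]
#4=j depends on [3:j]
#5=k depends on [1:k]
#6=h depends on [5:k]
#7=k depends on [6:h]
#8=j depends on [4:j]
sources: [0:h, 2:j]
N(rest) = Σ N(rest − s) over sources s of rest; N(one piece) = 1:
  size 1 → [7]=1  [8]=1
  size 2 → [4,8]=1  [6,7]=1  [7,8]=2
  size 3 → [3,4,8]=1  [4,7,8]=3  [5,6,7]=1  [6,7,8]=3
  size 4 → [1,5,6,7]=1  [2,3,4,8]=1  [3,4,7,8]=4  [4,6,7,8]=6  [5,6,7,8]=4
  size 5 → [0,1,5,6,7]=1  [1,5,6,7,8]=5  [2,3,4,7,8]=5  [3,4,6,7,8]=10  [4,5,6,7,8]=10
  size 6 → [0,1,5,6,7,8]=6  [1,4,5,6,7,8]=15  [2,3,4,6,7,8]=15  [3,4,5,6,7,8]=20
  size 7 → [0,1,4,5,6,7,8]=21  [1,3,4,5,6,7,8]=35  [2,3,4,5,6,7,8]=35
  first=0(h) contributes 70
  first=2(j) contributes 56
|[w]| = 126

126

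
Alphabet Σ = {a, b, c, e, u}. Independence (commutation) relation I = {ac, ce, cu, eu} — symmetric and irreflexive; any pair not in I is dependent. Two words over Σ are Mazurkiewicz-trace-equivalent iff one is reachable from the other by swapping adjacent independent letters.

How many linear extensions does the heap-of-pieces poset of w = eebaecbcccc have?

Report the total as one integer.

piece 0:e — minimal
piece 1:e rests on {0:e}
piece 2:b rests on {1:e}
piece 3:a rests on {2:b}
piece 4:e rests on {3:a}
piece 5:c rests on {2:b}
piece 6:b rests on {4:e, 5:c}
piece 7:c rests on {6:b}
piece 8:c rests on {7:c}
piece 9:c rests on {8:c}
piece 10:c rests on {9:c}
minimal pieces: {0:e}
ways to finish when only these pieces remain (= sum over removing one remaining piece with nothing left below it):
  1 left: {10}→1
  2 left: {9,10}→1
  3 left: {8,9,10}→1
  4 left: {7,8,9,10}→1
  5 left: {6,7,8,9,10}→1
  6 left: {4,6,7,8,9,10}→1  {5,6,7,8,9,10}→1
  7 left: {3,4,6,7,8,9,10}→1  {4,5,6,7,8,9,10}→2
  8 left: {3,4,5,6,7,8,9,10}→3
  9 left: {2,3,4,5,6,7,8,9,10}→3
  placing 0:e first → 3 extensions

3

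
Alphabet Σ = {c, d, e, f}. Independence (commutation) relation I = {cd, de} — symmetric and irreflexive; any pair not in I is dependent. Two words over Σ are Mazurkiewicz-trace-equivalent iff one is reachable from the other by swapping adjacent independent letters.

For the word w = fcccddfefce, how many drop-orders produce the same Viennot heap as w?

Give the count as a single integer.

10

0(f) covers ∅
1(c) covers 0:f
2(c) covers 1:c
3(c) covers 2:c
4(d) covers 0:f
5(d) covers 4:d
6(f) covers 3:c, 5:d
7(e) covers 6:f
8(f) covers 7:e
9(c) covers 8:f
10(e) covers 9:c
floor of heap: 0:f
completions by unplaced set U, small U first (add the entries for U minus each lowest piece of U):
  |U|=1: {10}:1
  |U|=2: {9,10}:1
  |U|=3: {8,9,10}:1
  |U|=4: {7,8,9,10}:1
  |U|=5: {6,7,8,9,10}:1
  |U|=6: {3,6,7,8,9,10}:1  {5,6,7,8,9,10}:1
  |U|=7: {2,3,6,7,8,9,10}:1  {3,5,6,7,8,9,10}:2  {4,5,6,7,8,9,10}:1
  |U|=8: {1,2,3,6,7,8,9,10}:1  {2,3,5,6,7,8,9,10}:3  {3,4,5,6,7,8,9,10}:3
  |U|=9: {1,2,3,5,6,7,8,9,10}:4  {2,3,4,5,6,7,8,9,10}:6
  start at 0(f): 10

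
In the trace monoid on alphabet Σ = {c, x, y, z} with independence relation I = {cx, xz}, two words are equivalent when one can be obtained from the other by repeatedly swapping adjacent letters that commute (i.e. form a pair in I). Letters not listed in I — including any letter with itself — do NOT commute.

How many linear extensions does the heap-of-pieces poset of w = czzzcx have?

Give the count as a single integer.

6

0(c) covers ∅
1(z) covers 0:c
2(z) covers 1:z
3(z) covers 2:z
4(c) covers 3:z
5(x) covers ∅
floor of heap: 0:c, 5:x
completions by unplaced set U, small U first (add the entries for U minus each lowest piece of U):
  |U|=1: {4}:1  {5}:1
  |U|=2: {3,4}:1  {4,5}:2
  |U|=3: {2,3,4}:1  {3,4,5}:3
  |U|=4: {1,2,3,4}:1  {2,3,4,5}:4
  start at 0(c): 5
  start at 5(x): 1
sum over floor = 6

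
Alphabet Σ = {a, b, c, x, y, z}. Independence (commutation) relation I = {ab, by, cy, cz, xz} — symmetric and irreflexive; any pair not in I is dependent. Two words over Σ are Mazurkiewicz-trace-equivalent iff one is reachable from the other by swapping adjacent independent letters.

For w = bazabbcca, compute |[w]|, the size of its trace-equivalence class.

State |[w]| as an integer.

6

drop 0:b onto floor
drop 1:a onto floor
drop 2:z onto {0:b, 1:a}
drop 3:a onto {2:z}
drop 4:b onto {2:z}
drop 5:b onto {4:b}
drop 6:c onto {3:a, 5:b}
drop 7:c onto {6:c}
drop 8:a onto {7:c}
ground layer = {0:b, 1:a}
drop-orders for the pieces not yet dropped (sum over which currently-grounded one goes next):
  1 to go: {8} 1
  2 to go: {7,8} 1
  3 to go: {6,7,8} 1
  4 to go: {3,6,7,8} 1  {5,6,7,8} 1
  5 to go: {3,5,6,7,8} 2  {4,5,6,7,8} 1
  6 to go: {3,4,5,6,7,8} 3
  7 to go: {2,3,4,5,6,7,8} 3
  if 0:b drops first: 3 orders
  if 1:a drops first: 3 orders
heap linearizations: 6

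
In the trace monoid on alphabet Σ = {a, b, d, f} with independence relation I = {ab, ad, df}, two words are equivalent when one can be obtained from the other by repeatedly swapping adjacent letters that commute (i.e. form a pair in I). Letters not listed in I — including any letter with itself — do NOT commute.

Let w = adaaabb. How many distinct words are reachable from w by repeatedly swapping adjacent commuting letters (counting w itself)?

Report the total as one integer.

0(a) covers ∅
1(d) covers ∅
2(a) covers 0:a
3(a) covers 2:a
4(a) covers 3:a
5(b) covers 1:d
6(b) covers 5:b
floor of heap: 0:a, 1:d
completions by unplaced set U, small U first (add the entries for U minus each lowest piece of U):
  |U|=1: {4}:1  {6}:1
  |U|=2: {3,4}:1  {4,6}:2  {5,6}:1
  |U|=3: {1,5,6}:1  {2,3,4}:1  {3,4,6}:3  {4,5,6}:3
  |U|=4: {0,2,3,4}:1  {1,4,5,6}:4  {2,3,4,6}:4  {3,4,5,6}:6
  |U|=5: {0,2,3,4,6}:5  {1,3,4,5,6}:10  {2,3,4,5,6}:10
  start at 0(a): 20
  start at 1(d): 15
sum over floor = 35

35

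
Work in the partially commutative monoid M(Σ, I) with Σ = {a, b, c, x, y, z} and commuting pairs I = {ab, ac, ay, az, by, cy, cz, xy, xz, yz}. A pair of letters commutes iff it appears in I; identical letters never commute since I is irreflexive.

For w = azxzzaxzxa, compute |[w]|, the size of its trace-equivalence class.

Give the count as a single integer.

#0=a has no predecessor
#1=z has no predecessor
#2=x depends on [0:a]
#3=z depends on [1:z]
#4=z depends on [3:z]
#5=a depends on [2:x]
#6=x depends on [5:a]
#7=z depends on [4:z]
#8=x depends on [6:x]
#9=a depends on [8:x]
sources: [0:a, 1:z]
N(rest) = Σ N(rest − s) over sources s of rest; N(one piece) = 1:
  size 1 → [7]=1  [9]=1
  size 2 → [4,7]=1  [7,9]=2  [8,9]=1
  size 3 → [3,4,7]=1  [4,7,9]=3  [6,8,9]=1  [7,8,9]=3
  size 4 → [1,3,4,7]=1  [3,4,7,9]=4  [4,7,8,9]=6  [5,6,8,9]=1  [6,7,8,9]=4
  size 5 → [1,3,4,7,9]=5  [2,5,6,8,9]=1  [3,4,7,8,9]=10  [4,6,7,8,9]=10  [5,6,7,8,9]=5
  size 6 → [0,2,5,6,8,9]=1  [1,3,4,7,8,9]=15  [2,5,6,7,8,9]=6  [3,4,6,7,8,9]=20  [4,5,6,7,8,9]=15
  size 7 → [0,2,5,6,7,8,9]=7  [1,3,4,6,7,8,9]=35  [2,4,5,6,7,8,9]=21  [3,4,5,6,7,8,9]=35
  size 8 → [0,2,4,5,6,7,8,9]=28  [1,3,4,5,6,7,8,9]=70  [2,3,4,5,6,7,8,9]=56
  first=0(a) contributes 126
  first=1(z) contributes 84
|[w]| = 210

210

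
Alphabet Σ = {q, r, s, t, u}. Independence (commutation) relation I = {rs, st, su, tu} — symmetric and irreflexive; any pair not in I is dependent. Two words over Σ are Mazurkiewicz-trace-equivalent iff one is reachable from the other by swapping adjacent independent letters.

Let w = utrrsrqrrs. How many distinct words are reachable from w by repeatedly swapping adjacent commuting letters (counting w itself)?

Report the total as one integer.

36

drop 0:u onto floor
drop 1:t onto floor
drop 2:r onto {0:u, 1:t}
drop 3:r onto {2:r}
drop 4:s onto floor
drop 5:r onto {3:r}
drop 6:q onto {4:s, 5:r}
drop 7:r onto {6:q}
drop 8:r onto {7:r}
drop 9:s onto {6:q}
ground layer = {0:u, 1:t, 4:s}
drop-orders for the pieces not yet dropped (sum over which currently-grounded one goes next):
  1 to go: {8} 1  {9} 1
  2 to go: {7,8} 1  {8,9} 2
  3 to go: {7,8,9} 3
  4 to go: {6,7,8,9} 3
  5 to go: {4,6,7,8,9} 3  {5,6,7,8,9} 3
  6 to go: {3,5,6,7,8,9} 3  {4,5,6,7,8,9} 6
  7 to go: {2,3,5,6,7,8,9} 3  {3,4,5,6,7,8,9} 9
  8 to go: {0,2,3,5,6,7,8,9} 3  {1,2,3,5,6,7,8,9} 3  {2,3,4,5,6,7,8,9} 12
  if 0:u drops first: 15 orders
  if 1:t drops first: 15 orders
  if 4:s drops first: 6 orders
heap linearizations: 36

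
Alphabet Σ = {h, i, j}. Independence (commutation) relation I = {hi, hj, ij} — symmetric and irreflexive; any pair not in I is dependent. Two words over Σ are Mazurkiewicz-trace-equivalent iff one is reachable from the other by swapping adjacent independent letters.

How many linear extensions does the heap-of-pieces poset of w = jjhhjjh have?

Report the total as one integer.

35

piece 0:j — minimal
piece 1:j rests on {0:j}
piece 2:h — minimal
piece 3:h rests on {2:h}
piece 4:j rests on {1:j}
piece 5:j rests on {4:j}
piece 6:h rests on {3:h}
minimal pieces: {0:j, 2:h}
ways to finish when only these pieces remain (= sum over removing one remaining piece with nothing left below it):
  1 left: {5}→1  {6}→1
  2 left: {3,6}→1  {4,5}→1  {5,6}→2
  3 left: {1,4,5}→1  {2,3,6}→1  {3,5,6}→3  {4,5,6}→3
  4 left: {0,1,4,5}→1  {1,4,5,6}→4  {2,3,5,6}→4  {3,4,5,6}→6
  5 left: {0,1,4,5,6}→5  {1,3,4,5,6}→10  {2,3,4,5,6}→10
  placing 0:j first → 20 extensions
  placing 2:h first → 15 extensions
total linear extensions = 35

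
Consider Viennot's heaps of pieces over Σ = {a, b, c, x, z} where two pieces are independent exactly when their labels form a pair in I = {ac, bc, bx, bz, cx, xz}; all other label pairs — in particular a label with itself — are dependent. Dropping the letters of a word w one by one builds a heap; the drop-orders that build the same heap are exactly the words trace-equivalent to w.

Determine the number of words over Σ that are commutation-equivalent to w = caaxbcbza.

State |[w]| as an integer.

156

drop 0:c onto floor
drop 1:a onto floor
drop 2:a onto {1:a}
drop 3:x onto {2:a}
drop 4:b onto {2:a}
drop 5:c onto {0:c}
drop 6:b onto {4:b}
drop 7:z onto {2:a, 5:c}
drop 8:a onto {3:x, 6:b, 7:z}
ground layer = {0:c, 1:a}
drop-orders for the pieces not yet dropped (sum over which currently-grounded one goes next):
  1 to go: {8} 1
  2 to go: {3,8} 1  {6,8} 1  {7,8} 1
  3 to go: {3,6,8} 2  {3,7,8} 2  {4,6,8} 1  {5,7,8} 1  {6,7,8} 2
  4 to go: {0,5,7,8} 1  {3,4,6,8} 3  {3,5,7,8} 3  {3,6,7,8} 6  {4,6,7,8} 3  {5,6,7,8} 3
  5 to go: {0,3,5,7,8} 4  {0,5,6,7,8} 4  {3,4,6,7,8} 12  {3,5,6,7,8} 12  {4,5,6,7,8} 6
  6 to go: {0,3,5,6,7,8} 20  {0,4,5,6,7,8} 10  {2,3,4,6,7,8} 12  {3,4,5,6,7,8} 30
  7 to go: {0,3,4,5,6,7,8} 60  {1,2,3,4,6,7,8} 12  {2,3,4,5,6,7,8} 42
  if 0:c drops first: 54 orders
  if 1:a drops first: 102 orders
heap linearizations: 156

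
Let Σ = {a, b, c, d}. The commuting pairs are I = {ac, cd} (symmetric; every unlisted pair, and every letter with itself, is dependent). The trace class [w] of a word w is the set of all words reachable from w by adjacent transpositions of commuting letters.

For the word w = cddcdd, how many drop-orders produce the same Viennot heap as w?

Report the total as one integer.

drop 0:c onto floor
drop 1:d onto floor
drop 2:d onto {1:d}
drop 3:c onto {0:c}
drop 4:d onto {2:d}
drop 5:d onto {4:d}
ground layer = {0:c, 1:d}
drop-orders for the pieces not yet dropped (sum over which currently-grounded one goes next):
  1 to go: {3} 1  {5} 1
  2 to go: {0,3} 1  {3,5} 2  {4,5} 1
  3 to go: {0,3,5} 3  {2,4,5} 1  {3,4,5} 3
  4 to go: {0,3,4,5} 6  {1,2,4,5} 1  {2,3,4,5} 4
  if 0:c drops first: 5 orders
  if 1:d drops first: 10 orders
heap linearizations: 15

15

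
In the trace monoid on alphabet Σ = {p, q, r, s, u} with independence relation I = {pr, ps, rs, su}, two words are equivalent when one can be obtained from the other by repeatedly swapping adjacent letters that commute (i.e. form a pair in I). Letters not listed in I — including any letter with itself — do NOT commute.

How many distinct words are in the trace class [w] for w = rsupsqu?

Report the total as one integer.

10

piece 0:r — minimal
piece 1:s — minimal
piece 2:u rests on {0:r}
piece 3:p rests on {2:u}
piece 4:s rests on {1:s}
piece 5:q rests on {3:p, 4:s}
piece 6:u rests on {5:q}
minimal pieces: {0:r, 1:s}
ways to finish when only these pieces remain (= sum over removing one remaining piece with nothing left below it):
  1 left: {6}→1
  2 left: {5,6}→1
  3 left: {3,5,6}→1  {4,5,6}→1
  4 left: {1,4,5,6}→1  {2,3,5,6}→1  {3,4,5,6}→2
  5 left: {0,2,3,5,6}→1  {1,3,4,5,6}→3  {2,3,4,5,6}→3
  placing 0:r first → 6 extensions
  placing 1:s first → 4 extensions
total linear extensions = 10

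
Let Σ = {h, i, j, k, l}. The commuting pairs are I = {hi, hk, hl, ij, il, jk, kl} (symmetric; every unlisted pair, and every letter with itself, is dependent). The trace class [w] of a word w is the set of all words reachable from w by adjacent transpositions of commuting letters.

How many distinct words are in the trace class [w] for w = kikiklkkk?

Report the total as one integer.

0(k) covers ∅
1(i) covers 0:k
2(k) covers 1:i
3(i) covers 2:k
4(k) covers 3:i
5(l) covers ∅
6(k) covers 4:k
7(k) covers 6:k
8(k) covers 7:k
floor of heap: 0:k, 5:l
completions by unplaced set U, small U first (add the entries for U minus each lowest piece of U):
  |U|=1: {5}:1  {8}:1
  |U|=2: {5,8}:2  {7,8}:1
  |U|=3: {5,7,8}:3  {6,7,8}:1
  |U|=4: {4,6,7,8}:1  {5,6,7,8}:4
  |U|=5: {3,4,6,7,8}:1  {4,5,6,7,8}:5
  |U|=6: {2,3,4,6,7,8}:1  {3,4,5,6,7,8}:6
  |U|=7: {1,2,3,4,6,7,8}:1  {2,3,4,5,6,7,8}:7
  start at 0(k): 8
  start at 5(l): 1
sum over floor = 9

9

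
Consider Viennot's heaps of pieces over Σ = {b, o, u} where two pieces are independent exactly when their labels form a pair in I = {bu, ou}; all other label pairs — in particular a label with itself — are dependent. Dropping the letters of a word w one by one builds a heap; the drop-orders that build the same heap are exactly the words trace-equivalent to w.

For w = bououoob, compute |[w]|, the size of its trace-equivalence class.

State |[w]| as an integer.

28

#0=b has no predecessor
#1=o depends on [0:b]
#2=u has no predecessor
#3=o depends on [1:o]
#4=u depends on [2:u]
#5=o depends on [3:o]
#6=o depends on [5:o]
#7=b depends on [6:o]
sources: [0:b, 2:u]
N(rest) = Σ N(rest − s) over sources s of rest; N(one piece) = 1:
  size 1 → [4]=1  [7]=1
  size 2 → [2,4]=1  [4,7]=2  [6,7]=1
  size 3 → [2,4,7]=3  [4,6,7]=3  [5,6,7]=1
  size 4 → [2,4,6,7]=6  [3,5,6,7]=1  [4,5,6,7]=4
  size 5 → [1,3,5,6,7]=1  [2,4,5,6,7]=10  [3,4,5,6,7]=5
  size 6 → [0,1,3,5,6,7]=1  [1,3,4,5,6,7]=6  [2,3,4,5,6,7]=15
  first=0(b) contributes 21
  first=2(u) contributes 7
|[w]| = 28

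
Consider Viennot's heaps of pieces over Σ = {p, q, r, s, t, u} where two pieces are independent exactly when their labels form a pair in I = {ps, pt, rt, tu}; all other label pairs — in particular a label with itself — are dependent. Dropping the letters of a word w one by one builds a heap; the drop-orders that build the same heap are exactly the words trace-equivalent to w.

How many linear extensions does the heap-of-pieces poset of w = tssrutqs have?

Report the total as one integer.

3

drop 0:t onto floor
drop 1:s onto {0:t}
drop 2:s onto {1:s}
drop 3:r onto {2:s}
drop 4:u onto {3:r}
drop 5:t onto {2:s}
drop 6:q onto {4:u, 5:t}
drop 7:s onto {6:q}
ground layer = {0:t}
drop-orders for the pieces not yet dropped (sum over which currently-grounded one goes next):
  1 to go: {7} 1
  2 to go: {6,7} 1
  3 to go: {4,6,7} 1  {5,6,7} 1
  4 to go: {3,4,6,7} 1  {4,5,6,7} 2
  5 to go: {3,4,5,6,7} 3
  6 to go: {2,3,4,5,6,7} 3
  if 0:t drops first: 3 orders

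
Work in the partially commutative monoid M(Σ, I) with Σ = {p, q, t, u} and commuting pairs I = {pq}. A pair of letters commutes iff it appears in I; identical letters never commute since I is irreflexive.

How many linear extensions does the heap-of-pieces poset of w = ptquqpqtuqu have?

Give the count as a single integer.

piece 0:p — minimal
piece 1:t rests on {0:p}
piece 2:q rests on {1:t}
piece 3:u rests on {2:q}
piece 4:q rests on {3:u}
piece 5:p rests on {3:u}
piece 6:q rests on {4:q}
piece 7:t rests on {5:p, 6:q}
piece 8:u rests on {7:t}
piece 9:q rests on {8:u}
piece 10:u rests on {9:q}
minimal pieces: {0:p}
ways to finish when only these pieces remain (= sum over removing one remaining piece with nothing left below it):
  1 left: {10}→1
  2 left: {9,10}→1
  3 left: {8,9,10}→1
  4 left: {7,8,9,10}→1
  5 left: {5,7,8,9,10}→1  {6,7,8,9,10}→1
  6 left: {4,6,7,8,9,10}→1  {5,6,7,8,9,10}→2
  7 left: {4,5,6,7,8,9,10}→3
  8 left: {3,4,5,6,7,8,9,10}→3
  9 left: {2,3,4,5,6,7,8,9,10}→3
  placing 0:p first → 3 extensions

3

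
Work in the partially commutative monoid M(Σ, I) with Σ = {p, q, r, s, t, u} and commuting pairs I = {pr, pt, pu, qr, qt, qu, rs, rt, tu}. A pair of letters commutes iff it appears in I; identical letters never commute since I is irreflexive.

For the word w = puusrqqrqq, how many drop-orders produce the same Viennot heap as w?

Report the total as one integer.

#0=p has no predecessor
#1=u has no predecessor
#2=u depends on [1:u]
#3=s depends on [0:p, 2:u]
#4=r depends on [2:u]
#5=q depends on [3:s]
#6=q depends on [5:q]
#7=r depends on [4:r]
#8=q depends on [6:q]
#9=q depends on [8:q]
sources: [0:p, 1:u]
N(rest) = Σ N(rest − s) over sources s of rest; N(one piece) = 1:
  size 1 → [7]=1  [9]=1
  size 2 → [4,7]=1  [7,9]=2  [8,9]=1
  size 3 → [4,7,9]=3  [6,8,9]=1  [7,8,9]=3
  size 4 → [4,7,8,9]=6  [5,6,8,9]=1  [6,7,8,9]=4
  size 5 → [3,5,6,8,9]=1  [4,6,7,8,9]=10  [5,6,7,8,9]=5
  size 6 → [0,3,5,6,8,9]=1  [3,5,6,7,8,9]=6  [4,5,6,7,8,9]=15
  size 7 → [0,3,5,6,7,8,9]=7  [3,4,5,6,7,8,9]=21
  size 8 → [0,3,4,5,6,7,8,9]=28  [2,3,4,5,6,7,8,9]=21
  first=0(p) contributes 21
  first=1(u) contributes 49
|[w]| = 70

70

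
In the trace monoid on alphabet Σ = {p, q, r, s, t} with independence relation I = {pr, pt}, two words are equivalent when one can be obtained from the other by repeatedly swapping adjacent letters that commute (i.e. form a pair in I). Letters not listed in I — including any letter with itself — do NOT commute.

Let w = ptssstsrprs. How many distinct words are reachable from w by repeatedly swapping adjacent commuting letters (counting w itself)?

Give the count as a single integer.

6

#0=p has no predecessor
#1=t has no predecessor
#2=s depends on [0:p, 1:t]
#3=s depends on [2:s]
#4=s depends on [3:s]
#5=t depends on [4:s]
#6=s depends on [5:t]
#7=r depends on [6:s]
#8=p depends on [6:s]
#9=r depends on [7:r]
#10=s depends on [8:p, 9:r]
sources: [0:p, 1:t]
N(rest) = Σ N(rest − s) over sources s of rest; N(one piece) = 1:
  size 1 → [10]=1
  size 2 → [8,10]=1  [9,10]=1
  size 3 → [7,9,10]=1  [8,9,10]=2
  size 4 → [7,8,9,10]=3
  size 5 → [6,7,8,9,10]=3
  size 6 → [5,6,7,8,9,10]=3
  size 7 → [4,5,6,7,8,9,10]=3
  size 8 → [3,4,5,6,7,8,9,10]=3
  size 9 → [2,3,4,5,6,7,8,9,10]=3
  first=0(p) contributes 3
  first=1(t) contributes 3
|[w]| = 6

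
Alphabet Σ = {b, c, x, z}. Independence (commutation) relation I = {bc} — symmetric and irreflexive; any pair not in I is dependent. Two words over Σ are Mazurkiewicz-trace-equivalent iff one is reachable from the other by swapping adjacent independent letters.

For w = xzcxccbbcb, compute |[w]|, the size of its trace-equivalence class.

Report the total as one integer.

#0=x has no predecessor
#1=z depends on [0:x]
#2=c depends on [1:z]
#3=x depends on [2:c]
#4=c depends on [3:x]
#5=c depends on [4:c]
#6=b depends on [3:x]
#7=b depends on [6:b]
#8=c depends on [5:c]
#9=b depends on [7:b]
sources: [0:x]
N(rest) = Σ N(rest − s) over sources s of rest; N(one piece) = 1:
  size 1 → [8]=1  [9]=1
  size 2 → [5,8]=1  [7,9]=1  [8,9]=2
  size 3 → [4,5,8]=1  [5,8,9]=3  [6,7,9]=1  [7,8,9]=3
  size 4 → [4,5,8,9]=4  [5,7,8,9]=6  [6,7,8,9]=4
  size 5 → [4,5,7,8,9]=10  [5,6,7,8,9]=10
  size 6 → [4,5,6,7,8,9]=20
  size 7 → [3,4,5,6,7,8,9]=20
  size 8 → [2,3,4,5,6,7,8,9]=20
  first=0(x) contributes 20

20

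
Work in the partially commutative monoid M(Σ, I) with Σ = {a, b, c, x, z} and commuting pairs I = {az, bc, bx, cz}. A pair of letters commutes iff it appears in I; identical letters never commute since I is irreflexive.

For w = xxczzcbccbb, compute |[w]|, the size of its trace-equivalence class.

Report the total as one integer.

126

0(x) covers ∅
1(x) covers 0:x
2(c) covers 1:x
3(z) covers 1:x
4(z) covers 3:z
5(c) covers 2:c
6(b) covers 4:z
7(c) covers 5:c
8(c) covers 7:c
9(b) covers 6:b
10(b) covers 9:b
floor of heap: 0:x
completions by unplaced set U, small U first (add the entries for U minus each lowest piece of U):
  |U|=1: {8}:1  {10}:1
  |U|=2: {7,8}:1  {8,10}:2  {9,10}:1
  |U|=3: {5,7,8}:1  {6,9,10}:1  {7,8,10}:3  {8,9,10}:3
  |U|=4: {2,5,7,8}:1  {4,6,9,10}:1  {5,7,8,10}:4  {6,8,9,10}:4  {7,8,9,10}:6
  |U|=5: {2,5,7,8,10}:5  {3,4,6,9,10}:1  {4,6,8,9,10}:5  {5,7,8,9,10}:10  {6,7,8,9,10}:10
  |U|=6: {2,5,7,8,9,10}:15  {3,4,6,8,9,10}:6  {4,6,7,8,9,10}:15  {5,6,7,8,9,10}:20
  |U|=7: {2,5,6,7,8,9,10}:35  {3,4,6,7,8,9,10}:21  {4,5,6,7,8,9,10}:35
  |U|=8: {2,4,5,6,7,8,9,10}:70  {3,4,5,6,7,8,9,10}:56
  |U|=9: {2,3,4,5,6,7,8,9,10}:126
  start at 0(x): 126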